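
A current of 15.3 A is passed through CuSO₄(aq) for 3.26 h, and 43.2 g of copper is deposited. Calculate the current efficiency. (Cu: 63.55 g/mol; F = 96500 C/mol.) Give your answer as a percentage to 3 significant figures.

Q = 15.3 × 11736 = 1.796×10^5 C
n(e⁻) = 1.796×10^5 / 96500 = 1.861 mol
Cu²⁺ + 2e⁻ → Cu, so theoretical n(Cu) = 0.9305 mol → 59.13 g
Efficiency = 43.2 / 59.13 = 0.7306 = 73.1%

73.1%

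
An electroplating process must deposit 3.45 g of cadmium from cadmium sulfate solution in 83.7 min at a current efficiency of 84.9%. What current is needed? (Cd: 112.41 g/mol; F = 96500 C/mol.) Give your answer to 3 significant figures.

n(Cd) = 3.45 / 112.41 = 0.03069 mol
Cd²⁺ + 2e⁻ → Cd, so n(e⁻) = 2 × 0.03069 = 0.06138 mol
Q = 0.06138 × 96500 / 0.849 = 6977 C
I = Q / t = 6977 / 5022 s = 1.39 A

1.39 A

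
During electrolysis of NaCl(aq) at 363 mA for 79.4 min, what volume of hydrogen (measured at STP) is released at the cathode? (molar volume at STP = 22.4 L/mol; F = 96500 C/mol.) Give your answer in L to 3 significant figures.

0.201 L

Q = 0.363 A × 4764 s = 1729 C
Moles of electrons = 1729 / 96500 = 0.01792 mol
2H⁺ + 2e⁻ → H₂, so n(H₂) = 0.01792 / 2 = 0.008960 mol
V = 0.008960 × 22.4 = 0.2007 L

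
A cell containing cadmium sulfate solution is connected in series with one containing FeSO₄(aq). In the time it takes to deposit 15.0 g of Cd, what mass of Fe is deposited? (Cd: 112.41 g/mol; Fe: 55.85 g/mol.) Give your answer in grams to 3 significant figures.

n(Cd) = 15.0 / 112.41 = 0.1334 mol
Cd²⁺ + 2e⁻ → Cd, so n(e⁻) = 2 × 0.1334 = 0.2668 mol
The cells are in series, so the same charge (and hence the same n(e⁻) = 0.2668 mol) passes through both.
Fe²⁺ + 2e⁻ → Fe, so n(Fe) = 0.2668 / 2 = 0.1334 mol
m(Fe) = 0.1334 × 55.85 = 7.45 g

7.45 g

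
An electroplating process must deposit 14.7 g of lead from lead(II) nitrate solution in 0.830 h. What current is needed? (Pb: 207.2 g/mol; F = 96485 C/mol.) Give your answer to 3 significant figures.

4.58 A

n(Pb) = 14.7 / 207.2 = 0.07095 mol
Pb²⁺ + 2e⁻ → Pb, so n(e⁻) = 2 × 0.07095 = 0.1419 mol
Q = 0.1419 × 96485 = 13690 C
I = Q / t = 13690 / 2988 s = 4.58 A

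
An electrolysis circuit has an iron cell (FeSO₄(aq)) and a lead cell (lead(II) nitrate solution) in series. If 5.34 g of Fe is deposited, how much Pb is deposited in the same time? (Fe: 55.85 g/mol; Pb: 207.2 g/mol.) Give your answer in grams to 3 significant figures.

19.8 g

n(Fe) = 5.34 / 55.85 = 0.09561 mol
Fe²⁺ + 2e⁻ → Fe, so n(e⁻) = 2 × 0.09561 = 0.1912 mol
Since the cells are in series, n(e⁻) in the Pb cell is also 0.1912 mol.
Pb²⁺ + 2e⁻ → Pb, so n(Pb) = 0.1912 / 2 = 0.09560 mol
m(Pb) = 0.09560 × 207.2 = 19.8 g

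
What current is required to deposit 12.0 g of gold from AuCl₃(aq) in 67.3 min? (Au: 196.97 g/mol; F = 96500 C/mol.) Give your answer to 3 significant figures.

n(Au) = 12.0 / 196.97 = 0.06092 mol
Au³⁺ + 3e⁻ → Au, so n(e⁻) = 3 × 0.06092 = 0.1828 mol
Q = 0.1828 × 96500 = 17640 C
I = Q / t = 17640 / 4038 s = 4.37 A

4.37 A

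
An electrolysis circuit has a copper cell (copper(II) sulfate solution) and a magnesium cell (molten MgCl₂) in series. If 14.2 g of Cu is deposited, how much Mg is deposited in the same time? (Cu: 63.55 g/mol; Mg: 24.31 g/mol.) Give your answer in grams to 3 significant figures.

5.43 g

n(Cu) = 14.2 / 63.55 = 0.2234 mol
Cu²⁺ + 2e⁻ → Cu, so n(e⁻) = 2 × 0.2234 = 0.4468 mol
Same current for the same time ⇒ same n(e⁻) = 0.4468 mol in both cells.
Mg²⁺ + 2e⁻ → Mg, so n(Mg) = 0.4468 / 2 = 0.2234 mol
m(Mg) = 0.2234 × 24.31 = 5.43 g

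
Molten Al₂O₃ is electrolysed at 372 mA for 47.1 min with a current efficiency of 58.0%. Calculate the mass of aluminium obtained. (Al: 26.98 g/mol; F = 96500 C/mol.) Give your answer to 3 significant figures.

0.0568 g

Q = 0.372 × 2826 = 1051 C
n(e⁻) = 1051 / 96500 = 0.01089 mol
Al³⁺ + 3e⁻ → Al, so theoretical m(Al) = 0.003630 × 26.98 = 0.09794 g
Actual mass = 58.0% × 0.09794 = 0.0568 g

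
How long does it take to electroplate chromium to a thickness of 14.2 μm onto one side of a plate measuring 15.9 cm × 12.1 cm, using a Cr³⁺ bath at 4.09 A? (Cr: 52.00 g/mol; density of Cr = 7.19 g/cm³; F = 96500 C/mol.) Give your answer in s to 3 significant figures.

2670 s

Plated area = 15.9 × 12.1 = 192.4 cm²
Volume = 192.4 × 14.2×10⁻⁴ cm = 0.2732 cm³
m(Cr) = 0.2732 × 7.19 = 1.964 g
n(Cr) = 1.964 / 52.00 = 0.03777 mol; n(e⁻) = 3 × 0.03777 = 0.1133 mol
Q = 0.1133 × 96500 = 10930 C
t = 10930 / 4.09 = 2672 s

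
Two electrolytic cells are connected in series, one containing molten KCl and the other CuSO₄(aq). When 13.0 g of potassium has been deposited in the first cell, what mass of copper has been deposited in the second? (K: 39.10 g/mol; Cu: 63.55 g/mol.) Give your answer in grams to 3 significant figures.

10.6 g

n(K) = 13.0 / 39.10 = 0.3325 mol
K⁺ + e⁻ → K, so n(e⁻) = 0.3325 mol
In series, the same 0.3325 mol of electrons flows through the second cell.
Cu²⁺ + 2e⁻ → Cu, so n(Cu) = 0.3325 / 2 = 0.1663 mol
m(Cu) = 0.1663 × 63.55 = 10.6 g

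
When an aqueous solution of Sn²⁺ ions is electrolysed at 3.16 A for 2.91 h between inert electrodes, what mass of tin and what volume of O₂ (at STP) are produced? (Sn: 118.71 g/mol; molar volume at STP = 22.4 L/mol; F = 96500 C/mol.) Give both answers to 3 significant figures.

20.4 g Sn; 1.92 L O₂

Q = 3.16 × 10476 = 33100 C; n(e⁻) = 33100 / 96500 = 0.3430 mol
Cathode: Sn²⁺ + 2e⁻ → Sn → n(Sn) = 0.3430/2 = 0.1715 mol → 20.4 g
Anode: 2H₂O → O₂ + 4H⁺ + 4e⁻ → n(O₂) = 0.3430/4 = 0.08575 mol → 1.92 L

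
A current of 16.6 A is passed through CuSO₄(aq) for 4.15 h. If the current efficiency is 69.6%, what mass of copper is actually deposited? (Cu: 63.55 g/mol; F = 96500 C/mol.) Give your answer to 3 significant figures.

Q = 16.6 × 14940 = 2.480×10^5 C
n(e⁻) = 2.480×10^5 / 96500 = 2.570 mol
Cu²⁺ + 2e⁻ → Cu, so theoretical m(Cu) = 1.285 × 63.55 = 81.66 g
Actual mass = 69.6% × 81.66 = 56.8 g

56.8 g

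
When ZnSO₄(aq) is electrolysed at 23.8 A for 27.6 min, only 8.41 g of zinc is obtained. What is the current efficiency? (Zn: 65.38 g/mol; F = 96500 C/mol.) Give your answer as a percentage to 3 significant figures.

63.0%

Q = 23.8 × 1656 = 39410 C
n(e⁻) = 39410 / 96500 = 0.4084 mol
Zn²⁺ + 2e⁻ → Zn, so theoretical n(Zn) = 0.2042 mol → 13.35 g
Efficiency = 8.41 / 13.35 = 0.6300 = 63.0%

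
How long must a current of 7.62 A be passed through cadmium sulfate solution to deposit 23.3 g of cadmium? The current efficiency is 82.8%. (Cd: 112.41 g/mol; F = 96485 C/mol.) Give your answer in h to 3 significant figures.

n(Cd) = 23.3 / 112.41 = 0.2073 mol
Cd²⁺ + 2e⁻ → Cd, so n(e⁻) = 2 × 0.2073 = 0.4146 mol
Q = 0.4146 × 96485 / 0.828 = 48310 C
t = Q / I = 48310 / 7.62 = 6340 s = 1.76 h

1.76 h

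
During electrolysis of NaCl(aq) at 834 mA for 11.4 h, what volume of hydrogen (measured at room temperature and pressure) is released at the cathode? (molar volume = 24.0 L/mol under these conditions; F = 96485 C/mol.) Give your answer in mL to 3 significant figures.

4260 mL

Charge passed = 0.834 × 41040 = 34230 C
Moles of electrons = 34230 / 96485 = 0.3548 mol
2H⁺ + 2e⁻ → H₂, so n(H₂) = 0.3548 / 2 = 0.1774 mol
V = 0.1774 × 24.0 = 4.258 L
= 4260 mL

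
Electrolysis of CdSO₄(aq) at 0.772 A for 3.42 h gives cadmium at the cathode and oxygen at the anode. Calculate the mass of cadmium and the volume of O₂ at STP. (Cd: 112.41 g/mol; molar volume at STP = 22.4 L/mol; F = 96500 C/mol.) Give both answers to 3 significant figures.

Q = 0.772 × 12312 = 9505 C; n(e⁻) = 9505 / 96500 = 0.09850 mol
Cathode: Cd²⁺ + 2e⁻ → Cd → n(Cd) = 0.09850/2 = 0.04925 mol → 5.54 g
Anode: 2H₂O → O₂ + 4H⁺ + 4e⁻ → n(O₂) = 0.09850/4 = 0.02463 mol → 0.552 L

5.54 g Cd; 0.552 L O₂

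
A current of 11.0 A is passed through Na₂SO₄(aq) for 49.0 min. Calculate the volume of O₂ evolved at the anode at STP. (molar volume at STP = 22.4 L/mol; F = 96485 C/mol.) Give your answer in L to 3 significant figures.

1.88 L

Q = 11.0 A × 2940 s = 32340 C
n(e⁻) = 32340 / 96485 = 0.3352 mol
2H₂O → O₂ + 4H⁺ + 4e⁻, so n(O₂) = 0.3352 / 4 = 0.08380 mol
V = 0.08380 × 22.4 = 1.877 L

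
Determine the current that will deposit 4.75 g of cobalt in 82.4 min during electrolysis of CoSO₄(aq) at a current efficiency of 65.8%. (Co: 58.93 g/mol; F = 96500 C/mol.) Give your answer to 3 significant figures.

n(Co) = 4.75 / 58.93 = 0.08060 mol
Co²⁺ + 2e⁻ → Co, so n(e⁻) = 2 × 0.08060 = 0.1612 mol
Q = 0.1612 × 96500 / 0.658 = 23640 C
I = Q / t = 23640 / 4944 s = 4.78 A

4.78 A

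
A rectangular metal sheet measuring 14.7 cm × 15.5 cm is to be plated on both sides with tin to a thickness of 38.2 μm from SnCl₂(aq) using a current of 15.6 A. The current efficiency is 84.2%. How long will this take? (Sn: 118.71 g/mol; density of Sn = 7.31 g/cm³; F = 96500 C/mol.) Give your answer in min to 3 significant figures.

Plated area = 2 × 14.7 × 15.5 = 455.7 cm²
Volume = 455.7 × 38.2×10⁻⁴ cm = 1.741 cm³
m(Sn) = 1.741 × 7.31 = 12.73 g
n(Sn) = 12.73 / 118.71 = 0.1072 mol; n(e⁻) = 2 × 0.1072 = 0.2144 mol
Q = 0.2144 × 96500 / 0.842 = 24570 C
t = 24570 / 15.6 = 1575 s = 26.3 min

26.3 min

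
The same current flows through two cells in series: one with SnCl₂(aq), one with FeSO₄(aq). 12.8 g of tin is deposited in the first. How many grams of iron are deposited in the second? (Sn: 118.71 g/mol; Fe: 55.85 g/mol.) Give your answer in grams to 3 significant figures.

6.02 g

n(Sn) = 12.8 / 118.71 = 0.1078 mol
Sn²⁺ + 2e⁻ → Sn, so n(e⁻) = 2 × 0.1078 = 0.2156 mol
The cells are in series, so the same charge (and hence the same n(e⁻) = 0.2156 mol) passes through both.
Fe²⁺ + 2e⁻ → Fe, so n(Fe) = 0.2156 / 2 = 0.1078 mol
m(Fe) = 0.1078 × 55.85 = 6.02 g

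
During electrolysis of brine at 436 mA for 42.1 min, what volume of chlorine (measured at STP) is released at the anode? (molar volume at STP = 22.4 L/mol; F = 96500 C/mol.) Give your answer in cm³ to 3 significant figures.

Q = It = 0.436 × 2526 = 1101 C
Moles of electrons = 1101 / 96500 = 0.01141 mol
2Cl⁻ → Cl₂ + 2e⁻, so n(Cl₂) = 0.01141 / 2 = 0.005705 mol
V = 0.005705 × 22.4 = 0.1278 L
= 128 cm³

128 cm³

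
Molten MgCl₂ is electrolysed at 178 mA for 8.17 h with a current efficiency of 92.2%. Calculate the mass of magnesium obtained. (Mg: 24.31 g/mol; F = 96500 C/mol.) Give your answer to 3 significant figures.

Q = 0.178 × 29412 = 5235 C
n(e⁻) = 5235 / 96500 = 0.05425 mol
Mg²⁺ + 2e⁻ → Mg, so theoretical m(Mg) = 0.02713 × 24.31 = 0.6595 g
Actual mass = 92.2% × 0.6595 = 0.608 g

0.608 g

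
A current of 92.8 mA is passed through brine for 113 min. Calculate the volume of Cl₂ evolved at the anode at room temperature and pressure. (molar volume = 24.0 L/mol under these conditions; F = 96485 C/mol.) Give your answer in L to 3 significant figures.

Charge passed = 0.0928 × 6780 = 629.2 C
Moles of electrons = 629.2 / 96485 = 0.006521 mol
2Cl⁻ → Cl₂ + 2e⁻, so n(Cl₂) = 0.006521 / 2 = 0.003261 mol
V = 0.003261 × 24.0 = 0.07826 L

0.0783 L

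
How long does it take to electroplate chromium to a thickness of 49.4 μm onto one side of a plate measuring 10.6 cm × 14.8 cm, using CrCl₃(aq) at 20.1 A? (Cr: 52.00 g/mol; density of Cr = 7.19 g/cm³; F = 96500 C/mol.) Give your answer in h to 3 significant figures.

0.429 h

Plated area = 10.6 × 14.8 = 156.9 cm²
Volume = 156.9 × 49.4×10⁻⁴ cm = 0.7751 cm³
m(Cr) = 0.7751 × 7.19 = 5.573 g
n(Cr) = 5.573 / 52.00 = 0.1072 mol; n(e⁻) = 3 × 0.1072 = 0.3216 mol
Q = 0.3216 × 96500 = 31030 C
t = 31030 / 20.1 = 1544 s = 0.429 h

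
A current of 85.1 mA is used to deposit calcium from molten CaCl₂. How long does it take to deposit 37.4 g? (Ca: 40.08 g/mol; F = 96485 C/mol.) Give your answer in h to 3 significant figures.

n(Ca) = 37.4 / 40.08 = 0.9331 mol
Ca²⁺ + 2e⁻ → Ca, so n(e⁻) = 2 × 0.9331 = 1.866 mol
Q = 1.866 × 96485 = 1.800×10^5 C
t = Q / I = 1.800×10^5 / 0.0851 = 2.115×10^6 s = 588 h

588 h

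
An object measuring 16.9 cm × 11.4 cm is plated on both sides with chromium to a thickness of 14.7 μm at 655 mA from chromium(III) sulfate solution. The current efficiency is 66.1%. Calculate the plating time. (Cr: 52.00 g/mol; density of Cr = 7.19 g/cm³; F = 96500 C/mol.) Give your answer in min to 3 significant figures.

Plated area = 2 × 16.9 × 11.4 = 385.3 cm²
Volume = 385.3 × 14.7×10⁻⁴ cm = 0.5664 cm³
m(Cr) = 0.5664 × 7.19 = 4.072 g
n(Cr) = 4.072 / 52.00 = 0.07831 mol; n(e⁻) = 3 × 0.07831 = 0.2349 mol
Q = 0.2349 × 96500 / 0.661 = 34290 C
t = 34290 / 0.655 = 52350 s = 873 min

873 min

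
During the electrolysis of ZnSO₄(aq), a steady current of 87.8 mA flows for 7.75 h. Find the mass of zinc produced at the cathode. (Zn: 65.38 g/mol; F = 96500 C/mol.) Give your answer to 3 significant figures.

Q = 0.0878 A × 27900 s = 2450 C
n(e⁻) = 2450 / 96500 = 0.02539 mol
Zn²⁺ + 2e⁻ → Zn, so n(Zn) = 0.02539 / 2 = 0.01270 mol
m = 0.01270 × 65.38 = 0.830 g

0.830 g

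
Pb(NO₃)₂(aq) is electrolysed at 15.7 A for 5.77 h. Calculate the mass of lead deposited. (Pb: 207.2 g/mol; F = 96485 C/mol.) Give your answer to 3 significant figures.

350 g

Q = 15.7 A × 20772 s = 3.261×10^5 C
n(e⁻) = Q/F = 3.261×10^5/96485 = 3.380 mol
Pb²⁺ + 2e⁻ → Pb, so n(Pb) = 3.380 / 2 = 1.690 mol
m = 1.690 × 207.2 = 350 g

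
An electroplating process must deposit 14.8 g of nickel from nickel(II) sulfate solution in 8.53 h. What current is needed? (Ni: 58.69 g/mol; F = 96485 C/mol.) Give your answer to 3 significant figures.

n(Ni) = 14.8 / 58.69 = 0.2522 mol
Ni²⁺ + 2e⁻ → Ni, so n(e⁻) = 2 × 0.2522 = 0.5044 mol
Q = 0.5044 × 96485 = 48670 C
I = Q / t = 48670 / 30708 s = 1.58 A

1.58 A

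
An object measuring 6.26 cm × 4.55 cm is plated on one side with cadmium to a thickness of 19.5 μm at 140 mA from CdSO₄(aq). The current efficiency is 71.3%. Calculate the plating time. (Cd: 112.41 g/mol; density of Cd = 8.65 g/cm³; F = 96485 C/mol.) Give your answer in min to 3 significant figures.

138 min

Plated area = 6.26 × 4.55 = 28.48 cm²
Volume = 28.48 × 19.5×10⁻⁴ cm = 0.05554 cm³
m(Cd) = 0.05554 × 8.65 = 0.4804 g
n(Cd) = 0.4804 / 112.41 = 0.004274 mol; n(e⁻) = 2 × 0.004274 = 0.008548 mol
Q = 0.008548 × 96485 / 0.713 = 1157 C
t = 1157 / 0.140 = 8264 s = 138 min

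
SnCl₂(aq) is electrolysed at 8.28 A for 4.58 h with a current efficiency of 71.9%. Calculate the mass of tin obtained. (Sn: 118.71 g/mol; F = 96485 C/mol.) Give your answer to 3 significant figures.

60.4 g

Q = 8.28 × 16488 = 1.365×10^5 C
n(e⁻) = 1.365×10^5 / 96485 = 1.415 mol
Sn²⁺ + 2e⁻ → Sn, so theoretical m(Sn) = 0.7075 × 118.71 = 83.99 g
Actual mass = 71.9% × 83.99 = 60.4 g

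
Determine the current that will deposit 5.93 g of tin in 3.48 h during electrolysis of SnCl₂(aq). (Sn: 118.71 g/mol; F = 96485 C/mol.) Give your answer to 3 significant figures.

0.769 A

n(Sn) = 5.93 / 118.71 = 0.04995 mol
Sn²⁺ + 2e⁻ → Sn, so n(e⁻) = 2 × 0.04995 = 0.09990 mol
Q = 0.09990 × 96485 = 9639 C
I = Q / t = 9639 / 12528 s = 0.769 A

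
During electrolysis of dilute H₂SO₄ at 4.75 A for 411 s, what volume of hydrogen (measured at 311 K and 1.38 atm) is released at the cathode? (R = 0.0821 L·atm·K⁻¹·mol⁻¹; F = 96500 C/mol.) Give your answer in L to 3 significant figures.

0.187 L

Q = 4.75 A × 411 s = 1952 C
n(e⁻) = 1952 / 96500 = 0.02023 mol
2H⁺ + 2e⁻ → H₂, so n(H₂) = 0.02023 / 2 = 0.01012 mol
V = nRT/P = 0.01012 × 0.0821 × 311 / 1.38 = 0.1872 L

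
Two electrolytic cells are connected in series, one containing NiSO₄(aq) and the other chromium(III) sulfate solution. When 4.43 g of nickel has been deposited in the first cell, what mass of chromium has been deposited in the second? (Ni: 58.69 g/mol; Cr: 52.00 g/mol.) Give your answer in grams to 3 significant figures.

2.62 g

n(Ni) = 4.43 / 58.69 = 0.07548 mol
Ni²⁺ + 2e⁻ → Ni, so n(e⁻) = 2 × 0.07548 = 0.1510 mol
Same current for the same time ⇒ same n(e⁻) = 0.1510 mol in both cells.
Cr³⁺ + 3e⁻ → Cr, so n(Cr) = 0.1510 / 3 = 0.05033 mol
m(Cr) = 0.05033 × 52.00 = 2.62 g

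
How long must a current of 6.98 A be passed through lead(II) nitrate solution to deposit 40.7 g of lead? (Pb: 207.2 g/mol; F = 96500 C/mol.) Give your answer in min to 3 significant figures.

n(Pb) = 40.7 / 207.2 = 0.1964 mol
Pb²⁺ + 2e⁻ → Pb, so n(e⁻) = 2 × 0.1964 = 0.3928 mol
Q = 0.3928 × 96500 = 37910 C
t = Q / I = 37910 / 6.98 = 5431 s = 90.5 min

90.5 min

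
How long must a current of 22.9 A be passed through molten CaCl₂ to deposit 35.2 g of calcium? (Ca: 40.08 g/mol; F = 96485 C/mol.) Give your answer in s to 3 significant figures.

n(Ca) = 35.2 / 40.08 = 0.8782 mol
Ca²⁺ + 2e⁻ → Ca, so n(e⁻) = 2 × 0.8782 = 1.756 mol
Q = 1.756 × 96485 = 1.694×10^5 C
t = Q / I = 1.694×10^5 / 22.9 = 7397 s

7400 s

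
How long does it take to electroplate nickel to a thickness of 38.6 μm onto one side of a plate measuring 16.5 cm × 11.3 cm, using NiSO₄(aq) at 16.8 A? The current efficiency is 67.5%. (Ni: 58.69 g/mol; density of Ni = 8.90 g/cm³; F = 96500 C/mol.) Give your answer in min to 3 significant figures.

31.0 min

Plated area = 16.5 × 11.3 = 186.5 cm²
Volume = 186.5 × 38.6×10⁻⁴ cm = 0.7199 cm³
m(Ni) = 0.7199 × 8.90 = 6.407 g
n(Ni) = 6.407 / 58.69 = 0.1092 mol; n(e⁻) = 2 × 0.1092 = 0.2184 mol
Q = 0.2184 × 96500 / 0.675 = 31220 C
t = 31220 / 16.8 = 1858 s = 31.0 min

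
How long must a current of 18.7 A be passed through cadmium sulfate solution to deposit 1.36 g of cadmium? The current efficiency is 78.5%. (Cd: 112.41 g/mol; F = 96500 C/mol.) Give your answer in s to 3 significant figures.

n(Cd) = 1.36 / 112.41 = 0.01210 mol
Cd²⁺ + 2e⁻ → Cd, so n(e⁻) = 2 × 0.01210 = 0.02420 mol
Q = 0.02420 × 96500 / 0.785 = 2975 C
t = Q / I = 2975 / 18.7 = 159.1 s

159 s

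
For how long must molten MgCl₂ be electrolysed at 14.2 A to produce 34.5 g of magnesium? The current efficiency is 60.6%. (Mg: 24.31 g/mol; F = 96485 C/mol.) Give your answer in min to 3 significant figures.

530 min

n(Mg) = 34.5 / 24.31 = 1.419 mol
Mg²⁺ + 2e⁻ → Mg, so n(e⁻) = 2 × 1.419 = 2.838 mol
Q = 2.838 × 96485 / 0.606 = 4.519×10^5 C
t = Q / I = 4.519×10^5 / 14.2 = 31820 s = 530 min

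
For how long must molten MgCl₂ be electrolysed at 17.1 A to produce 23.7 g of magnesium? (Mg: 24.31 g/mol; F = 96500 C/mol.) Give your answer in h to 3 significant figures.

n(Mg) = 23.7 / 24.31 = 0.9749 mol
Mg²⁺ + 2e⁻ → Mg, so n(e⁻) = 2 × 0.9749 = 1.950 mol
Q = 1.950 × 96500 = 1.882×10^5 C
t = Q / I = 1.882×10^5 / 17.1 = 11010 s = 3.06 h

3.06 h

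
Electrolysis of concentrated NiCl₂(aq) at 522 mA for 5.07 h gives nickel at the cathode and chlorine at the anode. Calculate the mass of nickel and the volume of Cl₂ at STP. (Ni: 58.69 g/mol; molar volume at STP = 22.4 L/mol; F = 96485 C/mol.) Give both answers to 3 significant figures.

Q = 0.522 × 18252 = 9528 C; n(e⁻) = 9528 / 96485 = 0.09875 mol
Cathode: Ni²⁺ + 2e⁻ → Ni → n(Ni) = 0.09875/2 = 0.04938 mol → 2.90 g
Anode: 2Cl⁻ → Cl₂ + 2e⁻ → n(Cl₂) = 0.09875/2 = 0.04938 mol → 1.11 L

2.90 g Ni; 1.11 L Cl₂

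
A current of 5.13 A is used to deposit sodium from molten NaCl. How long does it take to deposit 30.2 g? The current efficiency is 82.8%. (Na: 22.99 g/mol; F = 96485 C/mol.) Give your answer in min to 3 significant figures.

n(Na) = 30.2 / 22.99 = 1.314 mol
Na⁺ + e⁻ → Na, so n(e⁻) = 1.314 mol
Q = 1.314 × 96485 / 0.828 = 1.531×10^5 C
t = Q / I = 1.531×10^5 / 5.13 = 29840 s = 497 min

497 min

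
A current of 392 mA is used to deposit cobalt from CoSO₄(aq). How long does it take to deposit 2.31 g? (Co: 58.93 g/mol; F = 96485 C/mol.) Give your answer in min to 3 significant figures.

n(Co) = 2.31 / 58.93 = 0.03920 mol
Co²⁺ + 2e⁻ → Co, so n(e⁻) = 2 × 0.03920 = 0.07840 mol
Q = 0.07840 × 96485 = 7564 C
t = Q / I = 7564 / 0.392 = 19300 s = 322 min

322 min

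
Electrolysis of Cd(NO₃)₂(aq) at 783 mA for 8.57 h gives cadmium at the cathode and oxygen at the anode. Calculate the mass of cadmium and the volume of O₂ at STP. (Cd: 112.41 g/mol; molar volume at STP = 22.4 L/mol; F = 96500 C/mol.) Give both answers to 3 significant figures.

Q = 0.783 × 30852 = 24160 C; n(e⁻) = 24160 / 96500 = 0.2504 mol
Cathode: Cd²⁺ + 2e⁻ → Cd → n(Cd) = 0.2504/2 = 0.1252 mol → 14.1 g
Anode: 2H₂O → O₂ + 4H⁺ + 4e⁻ → n(O₂) = 0.2504/4 = 0.06260 mol → 1.40 L

14.1 g Cd; 1.40 L O₂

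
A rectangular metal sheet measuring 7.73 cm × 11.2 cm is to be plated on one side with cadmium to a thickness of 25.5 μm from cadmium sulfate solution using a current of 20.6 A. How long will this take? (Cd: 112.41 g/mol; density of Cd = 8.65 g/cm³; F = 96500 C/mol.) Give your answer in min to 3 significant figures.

Plated area = 7.73 × 11.2 = 86.58 cm²
Volume = 86.58 × 25.5×10⁻⁴ cm = 0.2208 cm³
m(Cd) = 0.2208 × 8.65 = 1.910 g
n(Cd) = 1.910 / 112.41 = 0.01699 mol; n(e⁻) = 2 × 0.01699 = 0.03398 mol
Q = 0.03398 × 96500 = 3279 C
t = 3279 / 20.6 = 159.2 s = 2.65 min

2.65 min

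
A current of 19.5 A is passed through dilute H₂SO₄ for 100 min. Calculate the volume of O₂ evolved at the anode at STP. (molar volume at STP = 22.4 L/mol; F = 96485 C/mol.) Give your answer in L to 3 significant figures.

6.79 L

Q = 19.5 A × 6000 s = 1.170×10^5 C
n(e⁻) = 1.170×10^5 / 96485 = 1.213 mol
2H₂O → O₂ + 4H⁺ + 4e⁻, so n(O₂) = 1.213 / 4 = 0.3033 mol
V = 0.3033 × 22.4 = 6.794 L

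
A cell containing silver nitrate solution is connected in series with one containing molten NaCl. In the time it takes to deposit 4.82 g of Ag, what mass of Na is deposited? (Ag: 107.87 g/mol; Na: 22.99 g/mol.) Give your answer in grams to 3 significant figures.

n(Ag) = 4.82 / 107.87 = 0.04468 mol
Ag⁺ + e⁻ → Ag, so n(e⁻) = 0.04468 mol
Same current for the same time ⇒ same n(e⁻) = 0.04468 mol in both cells.
Na⁺ + e⁻ → Na, so n(Na) = 0.04468 mol
m(Na) = 0.04468 × 22.99 = 1.03 g

1.03 g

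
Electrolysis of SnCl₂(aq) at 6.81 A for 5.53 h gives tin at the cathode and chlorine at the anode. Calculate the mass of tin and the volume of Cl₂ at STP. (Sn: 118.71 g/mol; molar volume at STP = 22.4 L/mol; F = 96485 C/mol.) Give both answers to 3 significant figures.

Q = 6.81 × 19908 = 1.356×10^5 C; n(e⁻) = 1.356×10^5 / 96485 = 1.405 mol
Cathode: Sn²⁺ + 2e⁻ → Sn → n(Sn) = 1.405/2 = 0.7025 mol → 83.4 g
Anode: 2Cl⁻ → Cl₂ + 2e⁻ → n(Cl₂) = 1.405/2 = 0.7025 mol → 15.7 L

83.4 g Sn; 15.7 L Cl₂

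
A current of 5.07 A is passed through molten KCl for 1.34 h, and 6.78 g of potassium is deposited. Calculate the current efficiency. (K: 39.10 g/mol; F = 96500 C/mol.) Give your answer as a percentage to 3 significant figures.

68.4%

Q = 5.07 × 4824 = 24460 C
n(e⁻) = 24460 / 96500 = 0.2535 mol
K⁺ + e⁻ → K, so theoretical n(K) = 0.2535 mol → 9.912 g
Efficiency = 6.78 / 9.912 = 0.6840 = 68.4%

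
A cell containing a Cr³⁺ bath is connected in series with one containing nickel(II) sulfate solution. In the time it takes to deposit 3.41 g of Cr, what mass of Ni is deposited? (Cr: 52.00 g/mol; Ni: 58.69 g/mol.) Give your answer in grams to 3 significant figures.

n(Cr) = 3.41 / 52.00 = 0.06558 mol
Cr³⁺ + 3e⁻ → Cr, so n(e⁻) = 3 × 0.06558 = 0.1967 mol
Same current for the same time ⇒ same n(e⁻) = 0.1967 mol in both cells.
Ni²⁺ + 2e⁻ → Ni, so n(Ni) = 0.1967 / 2 = 0.09835 mol
m(Ni) = 0.09835 × 58.69 = 5.77 g

5.77 g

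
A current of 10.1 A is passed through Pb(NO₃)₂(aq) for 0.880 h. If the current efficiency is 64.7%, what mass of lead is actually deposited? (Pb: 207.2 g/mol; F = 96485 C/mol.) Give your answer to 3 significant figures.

22.2 g

Q = 10.1 × 3168 = 32000 C
n(e⁻) = 32000 / 96485 = 0.3317 mol
Pb²⁺ + 2e⁻ → Pb, so theoretical m(Pb) = 0.1659 × 207.2 = 34.37 g
Actual mass = 64.7% × 34.37 = 22.2 g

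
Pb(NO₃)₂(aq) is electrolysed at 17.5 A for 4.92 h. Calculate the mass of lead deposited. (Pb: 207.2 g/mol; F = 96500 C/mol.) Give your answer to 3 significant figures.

Charge passed = 17.5 × 17712 = 3.100×10^5 C
n(e⁻) = 3.100×10^5 / 96500 = 3.212 mol
Pb²⁺ + 2e⁻ → Pb, so n(Pb) = 3.212 / 2 = 1.606 mol
m = 1.606 × 207.2 = 333 g

333 g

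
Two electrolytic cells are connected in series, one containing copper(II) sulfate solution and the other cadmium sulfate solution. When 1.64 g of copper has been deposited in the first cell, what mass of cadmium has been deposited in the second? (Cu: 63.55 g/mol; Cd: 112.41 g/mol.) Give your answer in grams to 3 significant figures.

2.90 g

n(Cu) = 1.64 / 63.55 = 0.02581 mol
Cu²⁺ + 2e⁻ → Cu, so n(e⁻) = 2 × 0.02581 = 0.05162 mol
Since the cells are in series, n(e⁻) in the Cd cell is also 0.05162 mol.
Cd²⁺ + 2e⁻ → Cd, so n(Cd) = 0.05162 / 2 = 0.02581 mol
m(Cd) = 0.02581 × 112.41 = 2.90 g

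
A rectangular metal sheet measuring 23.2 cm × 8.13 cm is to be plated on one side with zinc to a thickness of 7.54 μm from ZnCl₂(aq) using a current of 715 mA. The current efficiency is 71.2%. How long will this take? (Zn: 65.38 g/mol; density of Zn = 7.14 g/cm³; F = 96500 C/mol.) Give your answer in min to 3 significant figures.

Plated area = 23.2 × 8.13 = 188.6 cm²
Volume = 188.6 × 7.54×10⁻⁴ cm = 0.1422 cm³
m(Zn) = 0.1422 × 7.14 = 1.015 g
n(Zn) = 1.015 / 65.38 = 0.01552 mol; n(e⁻) = 2 × 0.01552 = 0.03104 mol
Q = 0.03104 × 96500 / 0.712 = 4207 C
t = 4207 / 0.715 = 5884 s = 98.1 min

98.1 min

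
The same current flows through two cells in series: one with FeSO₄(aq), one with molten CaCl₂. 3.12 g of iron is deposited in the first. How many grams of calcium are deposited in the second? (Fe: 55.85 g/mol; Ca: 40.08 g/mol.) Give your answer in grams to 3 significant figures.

n(Fe) = 3.12 / 55.85 = 0.05586 mol
Fe²⁺ + 2e⁻ → Fe, so n(e⁻) = 2 × 0.05586 = 0.1117 mol
Since the cells are in series, n(e⁻) in the Ca cell is also 0.1117 mol.
Ca²⁺ + 2e⁻ → Ca, so n(Ca) = 0.1117 / 2 = 0.05585 mol
m(Ca) = 0.05585 × 40.08 = 2.24 g

2.24 g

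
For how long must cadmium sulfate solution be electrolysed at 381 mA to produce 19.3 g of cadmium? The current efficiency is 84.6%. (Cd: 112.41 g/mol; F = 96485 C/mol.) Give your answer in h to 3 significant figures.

n(Cd) = 19.3 / 112.41 = 0.1717 mol
Cd²⁺ + 2e⁻ → Cd, so n(e⁻) = 2 × 0.1717 = 0.3434 mol
Q = 0.3434 × 96485 / 0.846 = 39160 C
t = Q / I = 39160 / 0.381 = 1.028×10^5 s = 28.6 h

28.6 h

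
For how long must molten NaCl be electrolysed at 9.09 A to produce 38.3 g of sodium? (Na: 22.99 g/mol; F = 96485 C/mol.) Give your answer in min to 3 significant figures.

295 min

n(Na) = 38.3 / 22.99 = 1.666 mol
Na⁺ + e⁻ → Na, so n(e⁻) = 1.666 mol
Q = 1.666 × 96485 = 1.607×10^5 C
t = Q / I = 1.607×10^5 / 9.09 = 17680 s = 295 min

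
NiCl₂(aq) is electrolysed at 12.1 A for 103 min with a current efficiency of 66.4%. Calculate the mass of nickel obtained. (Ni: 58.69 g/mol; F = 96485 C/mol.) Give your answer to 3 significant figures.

15.1 g

Q = 12.1 × 6180 = 74780 C
n(e⁻) = 74780 / 96485 = 0.7750 mol
Ni²⁺ + 2e⁻ → Ni, so theoretical m(Ni) = 0.3875 × 58.69 = 22.74 g
Actual mass = 66.4% × 22.74 = 15.1 g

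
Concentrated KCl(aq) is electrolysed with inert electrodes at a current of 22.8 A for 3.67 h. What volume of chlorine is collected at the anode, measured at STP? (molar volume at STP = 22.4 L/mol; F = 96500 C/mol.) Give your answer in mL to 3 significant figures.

35000 mL

Q = 22.8 A × 13212 s = 3.012×10^5 C
n(e⁻) = Q/F = 3.012×10^5/96500 = 3.121 mol
2Cl⁻ → Cl₂ + 2e⁻, so n(Cl₂) = 3.121 / 2 = 1.561 mol
V = 1.561 × 22.4 = 34.97 L
= 35000 mL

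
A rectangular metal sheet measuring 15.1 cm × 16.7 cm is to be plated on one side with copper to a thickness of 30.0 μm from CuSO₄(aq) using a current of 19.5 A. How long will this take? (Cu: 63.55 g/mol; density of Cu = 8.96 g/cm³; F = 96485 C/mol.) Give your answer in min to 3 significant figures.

17.6 min

Plated area = 15.1 × 16.7 = 252.2 cm²
Volume = 252.2 × 30.0×10⁻⁴ cm = 0.7566 cm³
m(Cu) = 0.7566 × 8.96 = 6.779 g
n(Cu) = 6.779 / 63.55 = 0.1067 mol; n(e⁻) = 2 × 0.1067 = 0.2134 mol
Q = 0.2134 × 96485 = 20590 C
t = 20590 / 19.5 = 1056 s = 17.6 min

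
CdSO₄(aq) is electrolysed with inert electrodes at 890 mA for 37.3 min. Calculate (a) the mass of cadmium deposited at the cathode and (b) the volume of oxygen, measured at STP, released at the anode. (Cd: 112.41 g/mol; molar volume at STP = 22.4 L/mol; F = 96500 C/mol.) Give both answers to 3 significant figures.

Q = 0.890 × 2238 = 1992 C; n(e⁻) = 1992 / 96500 = 0.02064 mol
Cathode: Cd²⁺ + 2e⁻ → Cd → n(Cd) = 0.02064/2 = 0.01032 mol → 1.16 g
Anode: 2H₂O → O₂ + 4H⁺ + 4e⁻ → n(O₂) = 0.02064/4 = 0.005160 mol → 0.116 L

1.16 g Cd; 0.116 L O₂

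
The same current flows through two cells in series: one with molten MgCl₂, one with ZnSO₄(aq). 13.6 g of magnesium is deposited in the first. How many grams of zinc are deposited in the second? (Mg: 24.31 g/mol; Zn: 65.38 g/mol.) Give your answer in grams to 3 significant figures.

n(Mg) = 13.6 / 24.31 = 0.5594 mol
Mg²⁺ + 2e⁻ → Mg, so n(e⁻) = 2 × 0.5594 = 1.119 mol
Same current for the same time ⇒ same n(e⁻) = 1.119 mol in both cells.
Zn²⁺ + 2e⁻ → Zn, so n(Zn) = 1.119 / 2 = 0.5595 mol
m(Zn) = 0.5595 × 65.38 = 36.6 g

36.6 g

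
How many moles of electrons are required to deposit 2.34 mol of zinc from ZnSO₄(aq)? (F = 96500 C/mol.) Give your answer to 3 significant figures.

Zn²⁺ + 2e⁻ → Zn, so n(e⁻) = 2 × 2.34 = 4.680 mol

4.68 mol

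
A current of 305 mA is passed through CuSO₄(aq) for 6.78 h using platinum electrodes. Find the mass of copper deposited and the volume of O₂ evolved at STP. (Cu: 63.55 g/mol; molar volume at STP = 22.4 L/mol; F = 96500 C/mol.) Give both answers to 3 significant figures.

Q = 0.305 × 24408 = 7444 C; n(e⁻) = 7444 / 96500 = 0.07714 mol
Cathode: Cu²⁺ + 2e⁻ → Cu → n(Cu) = 0.07714/2 = 0.03857 mol → 2.45 g
Anode: 2H₂O → O₂ + 4H⁺ + 4e⁻ → n(O₂) = 0.07714/4 = 0.01929 mol → 0.432 L

2.45 g Cu; 0.432 L O₂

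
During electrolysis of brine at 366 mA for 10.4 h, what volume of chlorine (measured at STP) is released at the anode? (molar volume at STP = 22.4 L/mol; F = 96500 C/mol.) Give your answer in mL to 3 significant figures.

Q = 0.366 A × 37440 s = 13700 C
n(e⁻) = Q/F = 13700/96500 = 0.1420 mol
2Cl⁻ → Cl₂ + 2e⁻, so n(Cl₂) = 0.1420 / 2 = 0.07100 mol
V = 0.07100 × 22.4 = 1.590 L
= 1590 mL

1590 mL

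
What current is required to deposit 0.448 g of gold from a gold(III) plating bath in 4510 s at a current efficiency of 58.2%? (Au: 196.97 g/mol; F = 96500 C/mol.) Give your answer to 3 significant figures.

n(Au) = 0.448 / 196.97 = 0.002274 mol
Au³⁺ + 3e⁻ → Au, so n(e⁻) = 3 × 0.002274 = 0.006822 mol
Q = 0.006822 × 96500 / 0.582 = 1131 C
I = Q / t = 1131 / 4510 s = 0.251 A

0.251 A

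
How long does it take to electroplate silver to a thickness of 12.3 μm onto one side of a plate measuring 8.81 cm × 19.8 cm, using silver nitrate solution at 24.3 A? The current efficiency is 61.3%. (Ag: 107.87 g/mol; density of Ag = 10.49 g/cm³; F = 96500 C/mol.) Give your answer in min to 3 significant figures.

Plated area = 8.81 × 19.8 = 174.4 cm²
Volume = 174.4 × 12.3×10⁻⁴ cm = 0.2145 cm³
m(Ag) = 0.2145 × 10.49 = 2.250 g
n(Ag) = 2.250 / 107.87 = 0.02086 mol; n(e⁻) = 0.02086 mol
Q = 0.02086 × 96500 / 0.613 = 3284 C
t = 3284 / 24.3 = 135.1 s = 2.25 min

2.25 min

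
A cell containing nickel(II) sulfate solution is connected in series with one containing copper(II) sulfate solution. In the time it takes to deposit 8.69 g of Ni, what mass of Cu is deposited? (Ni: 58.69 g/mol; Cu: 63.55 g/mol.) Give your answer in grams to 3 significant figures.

9.41 g

n(Ni) = 8.69 / 58.69 = 0.1481 mol
Ni²⁺ + 2e⁻ → Ni, so n(e⁻) = 2 × 0.1481 = 0.2962 mol
Same current for the same time ⇒ same n(e⁻) = 0.2962 mol in both cells.
Cu²⁺ + 2e⁻ → Cu, so n(Cu) = 0.2962 / 2 = 0.1481 mol
m(Cu) = 0.1481 × 63.55 = 9.41 g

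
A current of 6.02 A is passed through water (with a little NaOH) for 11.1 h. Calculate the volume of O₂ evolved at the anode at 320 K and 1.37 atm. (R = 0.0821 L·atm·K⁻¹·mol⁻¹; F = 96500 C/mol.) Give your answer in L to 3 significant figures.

Q = 6.02 A × 39960 s = 2.406×10^5 C
Moles of electrons = 2.406×10^5 / 96500 = 2.493 mol
2H₂O → O₂ + 4H⁺ + 4e⁻, so n(O₂) = 2.493 / 4 = 0.6233 mol
V = nRT/P = 0.6233 × 0.0821 × 320 / 1.37 = 11.95 L

12.0 L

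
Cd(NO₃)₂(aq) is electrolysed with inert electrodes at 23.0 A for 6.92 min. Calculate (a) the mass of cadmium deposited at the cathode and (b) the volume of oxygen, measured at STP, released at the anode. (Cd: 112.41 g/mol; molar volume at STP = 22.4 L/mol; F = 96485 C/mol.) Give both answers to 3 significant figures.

Q = 23.0 × 415.2 = 9550 C; n(e⁻) = 9550 / 96485 = 0.09898 mol
Cathode: Cd²⁺ + 2e⁻ → Cd → n(Cd) = 0.09898/2 = 0.04949 mol → 5.56 g
Anode: 2H₂O → O₂ + 4H⁺ + 4e⁻ → n(O₂) = 0.09898/4 = 0.02475 mol → 0.554 L

5.56 g Cd; 0.554 L O₂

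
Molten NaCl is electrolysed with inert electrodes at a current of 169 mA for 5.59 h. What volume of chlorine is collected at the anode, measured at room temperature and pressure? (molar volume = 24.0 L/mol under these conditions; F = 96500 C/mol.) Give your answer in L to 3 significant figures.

Charge passed = 0.169 × 20124 = 3401 C
n(e⁻) = 3401 / 96500 = 0.03524 mol
2Cl⁻ → Cl₂ + 2e⁻, so n(Cl₂) = 0.03524 / 2 = 0.01762 mol
V = 0.01762 × 24.0 = 0.4229 L

0.423 L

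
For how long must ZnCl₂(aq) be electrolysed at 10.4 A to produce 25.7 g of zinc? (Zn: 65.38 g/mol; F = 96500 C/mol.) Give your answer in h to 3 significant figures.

2.03 h

n(Zn) = 25.7 / 65.38 = 0.3931 mol
Zn²⁺ + 2e⁻ → Zn, so n(e⁻) = 2 × 0.3931 = 0.7862 mol
Q = 0.7862 × 96500 = 75870 C
t = Q / I = 75870 / 10.4 = 7295 s = 2.03 h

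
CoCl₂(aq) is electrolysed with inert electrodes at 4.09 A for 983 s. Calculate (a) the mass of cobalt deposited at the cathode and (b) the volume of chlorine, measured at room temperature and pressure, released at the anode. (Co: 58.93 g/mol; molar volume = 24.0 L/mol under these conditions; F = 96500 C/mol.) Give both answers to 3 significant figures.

1.23 g Co; 0.500 L Cl₂

Q = 4.09 × 983 = 4020 C; n(e⁻) = 4020 / 96500 = 0.04166 mol
Cathode: Co²⁺ + 2e⁻ → Co → n(Co) = 0.04166/2 = 0.02083 mol → 1.23 g
Anode: 2Cl⁻ → Cl₂ + 2e⁻ → n(Cl₂) = 0.04166/2 = 0.02083 mol → 0.500 L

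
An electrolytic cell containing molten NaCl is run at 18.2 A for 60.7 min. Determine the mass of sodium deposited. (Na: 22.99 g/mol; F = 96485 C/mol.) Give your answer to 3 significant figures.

Q = 18.2 A × 3642 s = 66280 C
Moles of electrons = 66280 / 96485 = 0.6869 mol
Na⁺ + e⁻ → Na, so n(Na) = 0.6869 mol
m = 0.6869 × 22.99 = 15.8 g

15.8 g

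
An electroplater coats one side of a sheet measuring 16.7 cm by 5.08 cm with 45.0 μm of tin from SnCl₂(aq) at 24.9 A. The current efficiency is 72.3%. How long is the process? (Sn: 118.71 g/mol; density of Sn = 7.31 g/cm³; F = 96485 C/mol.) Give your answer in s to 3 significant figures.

Plated area = 16.7 × 5.08 = 84.84 cm²
Volume = 84.84 × 45.0×10⁻⁴ cm = 0.3818 cm³
m(Sn) = 0.3818 × 7.31 = 2.791 g
n(Sn) = 2.791 / 118.71 = 0.02351 mol; n(e⁻) = 2 × 0.02351 = 0.04702 mol
Q = 0.04702 × 96485 / 0.723 = 6275 C
t = 6275 / 24.9 = 252.0 s

252 s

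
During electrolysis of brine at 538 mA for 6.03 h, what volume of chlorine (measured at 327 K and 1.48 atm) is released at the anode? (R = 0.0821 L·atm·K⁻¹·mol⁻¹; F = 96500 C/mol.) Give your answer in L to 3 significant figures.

1.10 L

Q = It = 0.538 × 21708 = 11680 C
Moles of electrons = 11680 / 96500 = 0.1210 mol
2Cl⁻ → Cl₂ + 2e⁻, so n(Cl₂) = 0.1210 / 2 = 0.06050 mol
V = nRT/P = 0.06050 × 0.0821 × 327 / 1.48 = 1.097 L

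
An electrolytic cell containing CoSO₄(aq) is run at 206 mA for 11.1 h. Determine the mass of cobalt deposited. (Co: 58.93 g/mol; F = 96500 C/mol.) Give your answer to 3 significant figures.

2.51 g

Charge passed = 0.206 × 39960 = 8232 C
n(e⁻) = Q/F = 8232/96500 = 0.08531 mol
Co²⁺ + 2e⁻ → Co, so n(Co) = 0.08531 / 2 = 0.04266 mol
m = 0.04266 × 58.93 = 2.51 g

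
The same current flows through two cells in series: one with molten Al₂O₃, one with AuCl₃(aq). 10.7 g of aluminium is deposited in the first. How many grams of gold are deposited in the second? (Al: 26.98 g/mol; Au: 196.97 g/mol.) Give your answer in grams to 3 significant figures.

n(Al) = 10.7 / 26.98 = 0.3966 mol
Al³⁺ + 3e⁻ → Al, so n(e⁻) = 3 × 0.3966 = 1.190 mol
In series, the same 1.190 mol of electrons flows through the second cell.
Au³⁺ + 3e⁻ → Au, so n(Au) = 1.190 / 3 = 0.3967 mol
m(Au) = 0.3967 × 196.97 = 78.1 g

78.1 g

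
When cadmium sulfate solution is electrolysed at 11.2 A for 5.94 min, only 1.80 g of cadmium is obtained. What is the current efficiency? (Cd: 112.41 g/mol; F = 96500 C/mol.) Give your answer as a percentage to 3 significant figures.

77.4%

Q = 11.2 × 356.4 = 3992 C
n(e⁻) = 3992 / 96500 = 0.04137 mol
Cd²⁺ + 2e⁻ → Cd, so theoretical n(Cd) = 0.02069 mol → 2.326 g
Efficiency = 1.80 / 2.326 = 0.7739 = 77.4%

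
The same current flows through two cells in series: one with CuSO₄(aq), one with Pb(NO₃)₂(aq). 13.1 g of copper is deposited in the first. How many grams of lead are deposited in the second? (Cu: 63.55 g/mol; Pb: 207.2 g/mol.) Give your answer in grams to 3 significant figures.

42.7 g

n(Cu) = 13.1 / 63.55 = 0.2061 mol
Cu²⁺ + 2e⁻ → Cu, so n(e⁻) = 2 × 0.2061 = 0.4122 mol
In series, the same 0.4122 mol of electrons flows through the second cell.
Pb²⁺ + 2e⁻ → Pb, so n(Pb) = 0.4122 / 2 = 0.2061 mol
m(Pb) = 0.2061 × 207.2 = 42.7 g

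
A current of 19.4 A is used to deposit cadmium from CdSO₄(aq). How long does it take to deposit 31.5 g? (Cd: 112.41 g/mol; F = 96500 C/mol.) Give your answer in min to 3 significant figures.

n(Cd) = 31.5 / 112.41 = 0.2802 mol
Cd²⁺ + 2e⁻ → Cd, so n(e⁻) = 2 × 0.2802 = 0.5604 mol
Q = 0.5604 × 96500 = 54080 C
t = Q / I = 54080 / 19.4 = 2788 s = 46.5 min

46.5 min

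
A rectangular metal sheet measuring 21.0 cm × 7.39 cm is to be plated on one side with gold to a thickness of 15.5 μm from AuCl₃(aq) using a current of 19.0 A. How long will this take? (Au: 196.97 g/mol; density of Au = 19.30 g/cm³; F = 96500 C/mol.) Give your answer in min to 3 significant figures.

Plated area = 21.0 × 7.39 = 155.2 cm²
Volume = 155.2 × 15.5×10⁻⁴ cm = 0.2406 cm³
m(Au) = 0.2406 × 19.30 = 4.644 g
n(Au) = 4.644 / 196.97 = 0.02358 mol; n(e⁻) = 3 × 0.02358 = 0.07074 mol
Q = 0.07074 × 96500 = 6826 C
t = 6826 / 19.0 = 359.3 s = 5.99 min

5.99 min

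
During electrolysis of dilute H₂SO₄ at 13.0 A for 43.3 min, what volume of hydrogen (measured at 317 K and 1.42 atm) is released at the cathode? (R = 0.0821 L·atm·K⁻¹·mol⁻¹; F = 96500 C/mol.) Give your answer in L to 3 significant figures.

3.21 L

Q = It = 13.0 × 2598 = 33770 C
Moles of electrons = 33770 / 96500 = 0.3499 mol
2H⁺ + 2e⁻ → H₂, so n(H₂) = 0.3499 / 2 = 0.1750 mol
V = nRT/P = 0.1750 × 0.0821 × 317 / 1.42 = 3.207 L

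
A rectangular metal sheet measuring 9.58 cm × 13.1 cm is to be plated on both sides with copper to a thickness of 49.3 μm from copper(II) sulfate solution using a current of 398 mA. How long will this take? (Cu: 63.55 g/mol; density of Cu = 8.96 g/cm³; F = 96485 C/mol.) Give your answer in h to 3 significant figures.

23.5 h

Plated area = 2 × 9.58 × 13.1 = 251.0 cm²
Volume = 251.0 × 49.3×10⁻⁴ cm = 1.237 cm³
m(Cu) = 1.237 × 8.96 = 11.08 g
n(Cu) = 11.08 / 63.55 = 0.1744 mol; n(e⁻) = 2 × 0.1744 = 0.3488 mol
Q = 0.3488 × 96485 = 33650 C
t = 33650 / 0.398 = 84550 s = 23.5 h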